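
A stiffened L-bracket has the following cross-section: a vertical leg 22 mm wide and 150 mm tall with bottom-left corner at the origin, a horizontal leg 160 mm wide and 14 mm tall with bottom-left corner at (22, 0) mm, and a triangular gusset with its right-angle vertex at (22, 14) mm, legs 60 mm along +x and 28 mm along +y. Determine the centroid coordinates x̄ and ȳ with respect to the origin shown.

x̄ = 47.03 mm, ȳ = 44.32 mm

Part | A | x̄ᵢ | ȳᵢ | A·x̄ᵢ | A·ȳᵢ
vertical leg | 3300.00 | 11.00 | 75.00 | 36300.00 | 247500.00
horizontal leg | 2240.00 | 102.00 | 7.00 | 228480.00 | 15680.00
gusset | 840.00 | 42.00 | 23.33 | 35280.00 | 19600.00
Σ | 6380.00 |  |  | 300060.00 | 282780.00
x̄ = 300060.00 / 6380.00 = 47.03 mm
ȳ = 282780.00 / 6380.00 = 44.32 mm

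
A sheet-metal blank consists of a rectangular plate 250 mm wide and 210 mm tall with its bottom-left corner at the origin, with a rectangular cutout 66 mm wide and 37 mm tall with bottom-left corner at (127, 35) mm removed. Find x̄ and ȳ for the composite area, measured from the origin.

x̄ = 123.29 mm, ȳ = 107.51 mm

plate: A = 250 × 210 = 52500.00, centroid at (125.00, 105.00).
hole: A = −(66 × 37) = -2442.00, centroid at (160.00, 53.50).
ΣA = 50058.00 mm², ΣAx̄ = 6171780.00 mm³, ΣAȳ = 5381853.00 mm³.
x̄ = 6171780.00/50058.00 = 123.29 mm; ȳ = 5381853.00/50058.00 = 107.51 mm.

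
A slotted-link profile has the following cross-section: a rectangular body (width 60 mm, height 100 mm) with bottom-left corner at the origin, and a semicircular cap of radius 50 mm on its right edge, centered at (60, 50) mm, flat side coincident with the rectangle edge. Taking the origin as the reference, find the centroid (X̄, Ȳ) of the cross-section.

X̄ = 50.26 mm, Ȳ = 50.00 mm

rectangular body: A = 60 × 100 = 6000.00, centroid at (30.00, 50.00).
semicircular end: A = ½π·50² = 3926.99, centroid at (81.22, 50.00).
ΣA = 9926.99 mm²
ΣAX̄ = (6000.00)(30.00) + (3926.99)(81.22) = 498952.78 mm³
ΣAȲ = (6000.00)(50.00) + (3926.99)(50.00) = 496349.54 mm³
X̄ = 498952.78 / 9926.99 = 50.26 mm
Ȳ = 496349.54 / 9926.99 = 50.00 mm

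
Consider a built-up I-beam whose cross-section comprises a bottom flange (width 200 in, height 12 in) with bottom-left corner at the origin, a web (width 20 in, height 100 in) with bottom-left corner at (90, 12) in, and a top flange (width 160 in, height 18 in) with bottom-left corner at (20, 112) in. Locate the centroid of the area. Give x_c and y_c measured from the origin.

bottom flange: A = 200 × 12 = 2400.00, centroid at (100.00, 6.00).
web: A = 20 × 100 = 2000.00, centroid at (100.00, 62.00).
top flange: A = 160 × 18 = 2880.00, centroid at (100.00, 121.00).
ΣA = 7280.00 in²
ΣAx_c = (2400.00)(100.00) + (2000.00)(100.00) + (2880.00)(100.00) = 728000.00 in³
ΣAy_c = (2400.00)(6.00) + (2000.00)(62.00) + (2880.00)(121.00) = 486880.00 in³
x_c = 728000.00 / 7280.00 = 100.00 in
y_c = 486880.00 / 7280.00 = 66.88 in

x_c = 100.00 in, y_c = 66.88 in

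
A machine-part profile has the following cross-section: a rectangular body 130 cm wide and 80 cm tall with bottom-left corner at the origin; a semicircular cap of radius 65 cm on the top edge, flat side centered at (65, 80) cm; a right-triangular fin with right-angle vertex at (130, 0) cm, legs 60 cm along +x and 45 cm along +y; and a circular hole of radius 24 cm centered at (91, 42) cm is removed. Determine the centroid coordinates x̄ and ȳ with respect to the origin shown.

Part | A | x̄ᵢ | ȳᵢ | A·x̄ᵢ | A·ȳᵢ
rectangular body | 10400.00 | 65.00 | 40.00 | 676000.00 | 416000.00
semicircular top | 6636.61 | 65.00 | 107.59 | 431379.94 | 714012.49
triangular fin | 1350.00 | 150.00 | 15.00 | 202500.00 | 20250.00
hole | -1809.56 | 91.00 | 42.00 | -164669.72 | -76001.41
Σ | 16577.06 |  |  | 1145210.22 | 1074261.08
x̄ = 1145210.22 / 16577.06 = 69.08 cm
ȳ = 1074261.08 / 16577.06 = 64.80 cm

x̄ = 69.08 cm, ȳ = 64.80 cm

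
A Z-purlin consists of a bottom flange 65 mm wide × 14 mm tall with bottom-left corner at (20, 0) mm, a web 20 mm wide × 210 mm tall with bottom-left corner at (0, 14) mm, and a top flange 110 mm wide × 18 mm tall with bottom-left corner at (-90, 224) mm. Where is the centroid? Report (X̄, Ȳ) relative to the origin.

bottom flange: A = 65 × 14 = 910.00, centroid at (52.50, 7.00).
web: A = 20 × 210 = 4200.00, centroid at (10.00, 119.00).
top flange: A = 110 × 18 = 1980.00, centroid at (-35.00, 233.00).
ΣA = 7090.00 mm², ΣAX̄ = 20475.00 mm³, ΣAȲ = 967510.00 mm³.
X̄ = 20475.00/7090.00 = 2.89 mm; Ȳ = 967510.00/7090.00 = 136.46 mm.

X̄ = 2.89 mm, Ȳ = 136.46 mm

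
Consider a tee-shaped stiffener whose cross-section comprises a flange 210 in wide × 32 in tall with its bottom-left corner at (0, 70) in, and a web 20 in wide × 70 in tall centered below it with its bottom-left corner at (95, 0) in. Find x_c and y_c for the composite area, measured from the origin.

x_c = 105.00 in, y_c = 77.21 in

web: A = 20 × 70 = 1400.00, centroid at (105.00, 35.00).
flange: A = 210 × 32 = 6720.00, centroid at (105.00, 86.00).
ΣA = 8120.00 in²
ΣAx_c = (1400.00)(105.00) + (6720.00)(105.00) = 852600.00 in³
ΣAy_c = (1400.00)(35.00) + (6720.00)(86.00) = 626920.00 in³
x_c = 852600.00 / 8120.00 = 105.00 in
y_c = 626920.00 / 8120.00 = 77.21 in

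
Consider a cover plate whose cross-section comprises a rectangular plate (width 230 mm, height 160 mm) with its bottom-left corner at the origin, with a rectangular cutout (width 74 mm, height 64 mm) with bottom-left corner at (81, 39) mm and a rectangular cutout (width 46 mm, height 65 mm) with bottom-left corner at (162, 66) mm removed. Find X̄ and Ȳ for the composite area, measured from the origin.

X̄ = 107.31 mm, Ȳ = 79.56 mm

plate: A = 230 × 160 = 36800.00, centroid at (115.00, 80.00).
hole 1: A = −(74 × 64) = -4736.00, centroid at (118.00, 71.00).
hole 2: A = −(46 × 65) = -2990.00, centroid at (185.00, 98.50).
ΣA = 29074.00 mm², ΣAX̄ = 3120002.00 mm³, ΣAȲ = 2313229.00 mm³.
X̄ = 3120002.00/29074.00 = 107.31 mm; Ȳ = 2313229.00/29074.00 = 79.56 mm.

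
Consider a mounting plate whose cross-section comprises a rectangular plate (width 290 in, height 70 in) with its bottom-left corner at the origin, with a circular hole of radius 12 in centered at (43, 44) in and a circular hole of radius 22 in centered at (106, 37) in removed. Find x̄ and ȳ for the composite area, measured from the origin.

plate: A = 290 × 70 = 20300.00, centroid at (145.00, 35.00).
hole 1: A = −π·12² = -452.39, centroid at (43.00, 44.00).
hole 2: A = −π·22² = -1520.53, centroid at (106.00, 37.00).
ΣA = 18327.08 in²
ΣAx̄ = (20300.00)(145.00) + (-452.39)(43.00) + (-1520.53)(106.00) = 2762870.99 in³
ΣAȳ = (20300.00)(35.00) + (-452.39)(44.00) + (-1520.53)(37.00) = 634335.23 in³
x̄ = 2762870.99 / 18327.08 = 150.75 in
ȳ = 634335.23 / 18327.08 = 34.61 in

x̄ = 150.75 in, ȳ = 34.61 in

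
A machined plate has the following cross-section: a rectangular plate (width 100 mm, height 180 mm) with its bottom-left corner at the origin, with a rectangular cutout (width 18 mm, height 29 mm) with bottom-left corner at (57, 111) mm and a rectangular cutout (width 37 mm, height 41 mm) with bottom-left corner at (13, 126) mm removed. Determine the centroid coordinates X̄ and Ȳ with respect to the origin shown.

X̄ = 51.24 mm, Ȳ = 83.47 mm

plate: A = 100 × 180 = 18000.00, centroid at (50.00, 90.00).
hole 1: A = −(18 × 29) = -522.00, centroid at (66.00, 125.50).
hole 2: A = −(37 × 41) = -1517.00, centroid at (31.50, 146.50).
ΣA = 15961.00 mm², ΣAX̄ = 817762.50 mm³, ΣAȲ = 1332248.50 mm³.
X̄ = 817762.50/15961.00 = 51.24 mm; Ȳ = 1332248.50/15961.00 = 83.47 mm.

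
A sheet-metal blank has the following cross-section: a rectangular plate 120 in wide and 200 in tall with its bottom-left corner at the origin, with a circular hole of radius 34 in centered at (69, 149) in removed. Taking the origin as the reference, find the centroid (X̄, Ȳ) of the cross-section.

Part | A | x̄ᵢ | ȳᵢ | A·x̄ᵢ | A·ȳᵢ
plate | 24000.00 | 60.00 | 100.00 | 1440000.00 | 2400000.00
hole | -3631.68 | 69.00 | 149.00 | -250586.00 | -541120.49
Σ | 20368.32 |  |  | 1189414.00 | 1858879.51
X̄ = 1189414.00 / 20368.32 = 58.40 in
Ȳ = 1858879.51 / 20368.32 = 91.26 in

X̄ = 58.40 in, Ȳ = 91.26 in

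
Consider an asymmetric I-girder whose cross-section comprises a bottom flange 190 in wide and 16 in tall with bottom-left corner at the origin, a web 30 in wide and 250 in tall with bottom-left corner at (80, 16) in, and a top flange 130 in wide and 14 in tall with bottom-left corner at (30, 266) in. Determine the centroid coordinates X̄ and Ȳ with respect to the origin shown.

bottom flange: A = 190 × 16 = 3040.00, centroid at (95.00, 8.00).
web: A = 30 × 250 = 7500.00, centroid at (95.00, 141.00).
top flange: A = 130 × 14 = 1820.00, centroid at (95.00, 273.00).
ΣA = 12360.00 in²
ΣAX̄ = (3040.00)(95.00) + (7500.00)(95.00) + (1820.00)(95.00) = 1174200.00 in³
ΣAȲ = (3040.00)(8.00) + (7500.00)(141.00) + (1820.00)(273.00) = 1578680.00 in³
X̄ = 1174200.00 / 12360.00 = 95.00 in
Ȳ = 1578680.00 / 12360.00 = 127.72 in

X̄ = 95.00 in, Ȳ = 127.72 in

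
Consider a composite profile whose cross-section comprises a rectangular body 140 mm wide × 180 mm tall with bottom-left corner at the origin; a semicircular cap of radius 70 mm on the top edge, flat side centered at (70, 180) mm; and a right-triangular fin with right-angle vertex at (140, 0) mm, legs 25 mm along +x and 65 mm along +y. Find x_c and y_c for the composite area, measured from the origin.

x_c = 71.89 mm, y_c = 115.69 mm

rectangular body: A = 140 × 180 = 25200.00, centroid at (70.00, 90.00).
semicircular top: A = ½π·70² = 7696.90, centroid at (70.00, 209.71).
triangular fin: A = ½·25·65 = 812.50, centroid at (148.33, 21.67).
ΣA = 33709.40 mm²
ΣAx_c = (25200.00)(70.00) + (7696.90)(70.00) + (812.50)(148.33) = 2423303.97 mm³
ΣAy_c = (25200.00)(90.00) + (7696.90)(209.71) + (812.50)(21.67) = 3899713.19 mm³
x_c = 2423303.97 / 33709.40 = 71.89 mm
y_c = 3899713.19 / 33709.40 = 115.69 mm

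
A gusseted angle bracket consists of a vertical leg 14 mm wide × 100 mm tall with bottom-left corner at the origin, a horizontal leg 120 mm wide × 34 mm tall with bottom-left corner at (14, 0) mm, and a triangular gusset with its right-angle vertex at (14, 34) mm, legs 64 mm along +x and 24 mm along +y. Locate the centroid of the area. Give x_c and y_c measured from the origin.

Part | A | x̄ᵢ | ȳᵢ | A·x̄ᵢ | A·ȳᵢ
vertical leg | 1400.00 | 7.00 | 50.00 | 9800.00 | 70000.00
horizontal leg | 4080.00 | 74.00 | 17.00 | 301920.00 | 69360.00
gusset | 768.00 | 35.33 | 42.00 | 27136.00 | 32256.00
Σ | 6248.00 |  |  | 338856.00 | 171616.00
x_c = 338856.00 / 6248.00 = 54.23 mm
y_c = 171616.00 / 6248.00 = 27.47 mm

x_c = 54.23 mm, y_c = 27.47 mm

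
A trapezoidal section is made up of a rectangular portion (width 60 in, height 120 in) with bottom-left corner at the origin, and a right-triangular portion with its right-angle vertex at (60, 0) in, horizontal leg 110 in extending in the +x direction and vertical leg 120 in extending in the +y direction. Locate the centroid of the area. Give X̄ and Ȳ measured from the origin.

rectangular portion: A = 60 × 120 = 7200.00, centroid at (30.00, 60.00).
triangular portion: A = ½·110·120 = 6600.00, centroid at (96.67, 40.00).
ΣA = 13800.00 in²
ΣAX̄ = (7200.00)(30.00) + (6600.00)(96.67) = 854000.00 in³
ΣAȲ = (7200.00)(60.00) + (6600.00)(40.00) = 696000.00 in³
X̄ = 854000.00 / 13800.00 = 61.88 in
Ȳ = 696000.00 / 13800.00 = 50.43 in

X̄ = 61.88 in, Ȳ = 50.43 in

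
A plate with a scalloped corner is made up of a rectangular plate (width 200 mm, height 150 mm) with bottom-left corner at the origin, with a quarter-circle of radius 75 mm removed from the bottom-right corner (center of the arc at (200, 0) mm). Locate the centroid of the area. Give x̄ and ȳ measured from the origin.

x̄ = 88.23 mm, ȳ = 82.46 mm

Part | A | x̄ᵢ | ȳᵢ | A·x̄ᵢ | A·ȳᵢ
plate | 30000.00 | 100.00 | 75.00 | 3000000.00 | 2250000.00
removed quarter-circle | -4417.86 | 168.17 | 31.83 | -742947.93 | -140625.00
Σ | 25582.14 |  |  | 2257052.07 | 2109375.00
x̄ = 2257052.07 / 25582.14 = 88.23 mm
ȳ = 2109375.00 / 25582.14 = 82.46 mm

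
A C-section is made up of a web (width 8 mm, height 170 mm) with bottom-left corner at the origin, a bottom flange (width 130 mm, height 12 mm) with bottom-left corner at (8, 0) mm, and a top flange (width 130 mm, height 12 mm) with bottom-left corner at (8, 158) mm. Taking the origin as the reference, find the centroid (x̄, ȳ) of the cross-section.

web: A = 8 × 170 = 1360.00, centroid at (4.00, 85.00).
bottom flange: A = 130 × 12 = 1560.00, centroid at (73.00, 6.00).
top flange: A = 130 × 12 = 1560.00, centroid at (73.00, 164.00).
ΣA = 4480.00 mm², ΣAx̄ = 233200.00 mm³, ΣAȳ = 380800.00 mm³.
x̄ = 233200.00/4480.00 = 52.05 mm; ȳ = 380800.00/4480.00 = 85.00 mm.

x̄ = 52.05 mm, ȳ = 85.00 mm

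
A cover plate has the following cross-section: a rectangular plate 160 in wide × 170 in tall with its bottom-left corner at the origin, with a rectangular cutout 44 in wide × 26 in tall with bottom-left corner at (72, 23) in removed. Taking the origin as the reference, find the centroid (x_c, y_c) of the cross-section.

Part | A | x̄ᵢ | ȳᵢ | A·x̄ᵢ | A·ȳᵢ
plate | 27200.00 | 80.00 | 85.00 | 2176000.00 | 2312000.00
hole | -1144.00 | 94.00 | 36.00 | -107536.00 | -41184.00
Σ | 26056.00 |  |  | 2068464.00 | 2270816.00
x_c = 2068464.00 / 26056.00 = 79.39 in
y_c = 2270816.00 / 26056.00 = 87.15 in

x_c = 79.39 in, y_c = 87.15 in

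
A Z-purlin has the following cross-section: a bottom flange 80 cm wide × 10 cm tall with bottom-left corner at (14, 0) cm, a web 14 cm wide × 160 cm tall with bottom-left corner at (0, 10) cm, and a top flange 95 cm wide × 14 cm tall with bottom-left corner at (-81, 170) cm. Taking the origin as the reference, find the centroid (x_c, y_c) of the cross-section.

x_c = 3.28 cm, y_c = 100.92 cm

Part | A | x̄ᵢ | ȳᵢ | A·x̄ᵢ | A·ȳᵢ
bottom flange | 800.00 | 54.00 | 5.00 | 43200.00 | 4000.00
web | 2240.00 | 7.00 | 90.00 | 15680.00 | 201600.00
top flange | 1330.00 | -33.50 | 177.00 | -44555.00 | 235410.00
Σ | 4370.00 |  |  | 14325.00 | 441010.00
x_c = 14325.00 / 4370.00 = 3.28 cm
y_c = 441010.00 / 4370.00 = 100.92 cm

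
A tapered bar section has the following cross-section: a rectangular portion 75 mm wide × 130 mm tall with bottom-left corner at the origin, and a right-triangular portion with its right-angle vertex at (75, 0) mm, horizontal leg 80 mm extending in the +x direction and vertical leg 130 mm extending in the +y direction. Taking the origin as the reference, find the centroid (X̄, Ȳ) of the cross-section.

X̄ = 59.82 mm, Ȳ = 57.46 mm

Part | A | x̄ᵢ | ȳᵢ | A·x̄ᵢ | A·ȳᵢ
rectangular portion | 9750.00 | 37.50 | 65.00 | 365625.00 | 633750.00
triangular portion | 5200.00 | 101.67 | 43.33 | 528666.67 | 225333.33
Σ | 14950.00 |  |  | 894291.67 | 859083.33
X̄ = 894291.67 / 14950.00 = 59.82 mm
Ȳ = 859083.33 / 14950.00 = 57.46 mm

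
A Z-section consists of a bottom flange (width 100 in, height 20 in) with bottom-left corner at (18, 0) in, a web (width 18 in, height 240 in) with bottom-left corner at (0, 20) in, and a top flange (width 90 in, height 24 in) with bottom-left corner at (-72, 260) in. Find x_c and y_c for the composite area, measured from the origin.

bottom flange: A = 100 × 20 = 2000.00, centroid at (68.00, 10.00).
web: A = 18 × 240 = 4320.00, centroid at (9.00, 140.00).
top flange: A = 90 × 24 = 2160.00, centroid at (-27.00, 272.00).
ΣA = 8480.00 in², ΣAx_c = 116560.00 in³, ΣAy_c = 1212320.00 in³.
x_c = 116560.00/8480.00 = 13.75 in; y_c = 1212320.00/8480.00 = 142.96 in.

x_c = 13.75 in, y_c = 142.96 in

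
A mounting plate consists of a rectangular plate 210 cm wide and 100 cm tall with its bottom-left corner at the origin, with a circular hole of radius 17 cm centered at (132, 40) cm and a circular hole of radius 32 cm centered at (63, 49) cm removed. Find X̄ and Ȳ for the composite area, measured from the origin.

Part | A | x̄ᵢ | ȳᵢ | A·x̄ᵢ | A·ȳᵢ
plate | 21000.00 | 105.00 | 50.00 | 2205000.00 | 1050000.00
hole 1 | -907.92 | 132.00 | 40.00 | -119845.48 | -36316.81
hole 2 | -3216.99 | 63.00 | 49.00 | -202670.43 | -157632.55
Σ | 16875.09 |  |  | 1882484.10 | 856050.64
X̄ = 1882484.10 / 16875.09 = 111.55 cm
Ȳ = 856050.64 / 16875.09 = 50.73 cm

X̄ = 111.55 cm, Ȳ = 50.73 cm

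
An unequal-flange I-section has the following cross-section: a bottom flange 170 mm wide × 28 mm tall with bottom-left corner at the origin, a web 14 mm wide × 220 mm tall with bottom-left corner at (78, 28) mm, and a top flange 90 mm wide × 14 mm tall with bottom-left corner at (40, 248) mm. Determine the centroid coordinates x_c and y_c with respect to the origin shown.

bottom flange: A = 170 × 28 = 4760.00, centroid at (85.00, 14.00).
web: A = 14 × 220 = 3080.00, centroid at (85.00, 138.00).
top flange: A = 90 × 14 = 1260.00, centroid at (85.00, 255.00).
ΣA = 9100.00 mm²
ΣAx_c = (4760.00)(85.00) + (3080.00)(85.00) + (1260.00)(85.00) = 773500.00 mm³
ΣAy_c = (4760.00)(14.00) + (3080.00)(138.00) + (1260.00)(255.00) = 812980.00 mm³
x_c = 773500.00 / 9100.00 = 85.00 mm
y_c = 812980.00 / 9100.00 = 89.34 mm

x_c = 85.00 mm, y_c = 89.34 mm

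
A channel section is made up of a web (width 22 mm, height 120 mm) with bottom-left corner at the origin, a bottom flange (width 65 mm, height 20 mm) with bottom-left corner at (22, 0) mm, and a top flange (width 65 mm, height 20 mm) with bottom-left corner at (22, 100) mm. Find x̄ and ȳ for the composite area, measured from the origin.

x̄ = 32.58 mm, ȳ = 60.00 mm

Part | A | x̄ᵢ | ȳᵢ | A·x̄ᵢ | A·ȳᵢ
web | 2640.00 | 11.00 | 60.00 | 29040.00 | 158400.00
bottom flange | 1300.00 | 54.50 | 10.00 | 70850.00 | 13000.00
top flange | 1300.00 | 54.50 | 110.00 | 70850.00 | 143000.00
Σ | 5240.00 |  |  | 170740.00 | 314400.00
x̄ = 170740.00 / 5240.00 = 32.58 mm
ȳ = 314400.00 / 5240.00 = 60.00 mm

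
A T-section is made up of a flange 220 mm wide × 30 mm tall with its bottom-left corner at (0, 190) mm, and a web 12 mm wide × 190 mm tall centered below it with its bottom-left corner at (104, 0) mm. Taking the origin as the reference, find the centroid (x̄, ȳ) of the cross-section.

Part | A | x̄ᵢ | ȳᵢ | A·x̄ᵢ | A·ȳᵢ
web | 2280.00 | 110.00 | 95.00 | 250800.00 | 216600.00
flange | 6600.00 | 110.00 | 205.00 | 726000.00 | 1353000.00
Σ | 8880.00 |  |  | 976800.00 | 1569600.00
x̄ = 976800.00 / 8880.00 = 110.00 mm
ȳ = 1569600.00 / 8880.00 = 176.76 mm

x̄ = 110.00 mm, ȳ = 176.76 mm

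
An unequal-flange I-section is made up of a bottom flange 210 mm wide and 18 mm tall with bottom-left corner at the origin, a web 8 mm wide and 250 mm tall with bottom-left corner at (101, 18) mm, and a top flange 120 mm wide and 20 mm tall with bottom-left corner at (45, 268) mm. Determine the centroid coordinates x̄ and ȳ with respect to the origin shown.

x̄ = 105.00 mm, ȳ = 120.69 mm

Part | A | x̄ᵢ | ȳᵢ | A·x̄ᵢ | A·ȳᵢ
bottom flange | 3780.00 | 105.00 | 9.00 | 396900.00 | 34020.00
web | 2000.00 | 105.00 | 143.00 | 210000.00 | 286000.00
top flange | 2400.00 | 105.00 | 278.00 | 252000.00 | 667200.00
Σ | 8180.00 |  |  | 858900.00 | 987220.00
x̄ = 858900.00 / 8180.00 = 105.00 mm
ȳ = 987220.00 / 8180.00 = 120.69 mm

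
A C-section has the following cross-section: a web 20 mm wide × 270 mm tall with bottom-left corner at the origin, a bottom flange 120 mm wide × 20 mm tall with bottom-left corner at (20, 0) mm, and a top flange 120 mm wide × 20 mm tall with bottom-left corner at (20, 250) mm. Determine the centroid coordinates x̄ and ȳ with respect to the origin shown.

x̄ = 42.94 mm, ȳ = 135.00 mm

Part | A | x̄ᵢ | ȳᵢ | A·x̄ᵢ | A·ȳᵢ
web | 5400.00 | 10.00 | 135.00 | 54000.00 | 729000.00
bottom flange | 2400.00 | 80.00 | 10.00 | 192000.00 | 24000.00
top flange | 2400.00 | 80.00 | 260.00 | 192000.00 | 624000.00
Σ | 10200.00 |  |  | 438000.00 | 1377000.00
x̄ = 438000.00 / 10200.00 = 42.94 mm
ȳ = 1377000.00 / 10200.00 = 135.00 mm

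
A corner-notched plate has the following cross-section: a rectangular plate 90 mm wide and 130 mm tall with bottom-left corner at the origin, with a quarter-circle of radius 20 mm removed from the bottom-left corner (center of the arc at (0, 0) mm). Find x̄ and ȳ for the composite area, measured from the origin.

Part | A | x̄ᵢ | ȳᵢ | A·x̄ᵢ | A·ȳᵢ
plate | 11700.00 | 45.00 | 65.00 | 526500.00 | 760500.00
removed quarter-circle | -314.16 | 8.49 | 8.49 | -2666.67 | -2666.67
Σ | 11385.84 |  |  | 523833.33 | 757833.33
x̄ = 523833.33 / 11385.84 = 46.01 mm
ȳ = 757833.33 / 11385.84 = 66.56 mm

x̄ = 46.01 mm, ȳ = 66.56 mm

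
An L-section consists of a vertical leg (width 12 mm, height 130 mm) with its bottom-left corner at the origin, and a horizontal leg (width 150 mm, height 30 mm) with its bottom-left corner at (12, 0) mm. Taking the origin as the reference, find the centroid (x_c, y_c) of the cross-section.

vertical leg: A = 12 × 130 = 1560.00, centroid at (6.00, 65.00).
horizontal leg: A = 150 × 30 = 4500.00, centroid at (87.00, 15.00).
ΣA = 6060.00 mm², ΣAx_c = 400860.00 mm³, ΣAy_c = 168900.00 mm³.
x_c = 400860.00/6060.00 = 66.15 mm; y_c = 168900.00/6060.00 = 27.87 mm.

x_c = 66.15 mm, y_c = 27.87 mm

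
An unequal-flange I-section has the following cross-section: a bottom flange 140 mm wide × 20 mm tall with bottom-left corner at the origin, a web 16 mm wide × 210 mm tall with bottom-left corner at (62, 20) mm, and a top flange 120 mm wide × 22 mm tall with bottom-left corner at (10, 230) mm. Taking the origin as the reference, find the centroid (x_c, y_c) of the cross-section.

x_c = 70.00 mm, y_c = 123.21 mm

Part | A | x̄ᵢ | ȳᵢ | A·x̄ᵢ | A·ȳᵢ
bottom flange | 2800.00 | 70.00 | 10.00 | 196000.00 | 28000.00
web | 3360.00 | 70.00 | 125.00 | 235200.00 | 420000.00
top flange | 2640.00 | 70.00 | 241.00 | 184800.00 | 636240.00
Σ | 8800.00 |  |  | 616000.00 | 1084240.00
x_c = 616000.00 / 8800.00 = 70.00 mm
y_c = 1084240.00 / 8800.00 = 123.21 mm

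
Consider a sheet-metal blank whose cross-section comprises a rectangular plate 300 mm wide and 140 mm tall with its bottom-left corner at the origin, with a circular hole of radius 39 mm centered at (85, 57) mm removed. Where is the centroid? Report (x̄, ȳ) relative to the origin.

x̄ = 158.34 mm, ȳ = 71.67 mm

plate: A = 300 × 140 = 42000.00, centroid at (150.00, 70.00).
hole: A = −π·39² = -4778.36, centroid at (85.00, 57.00).
ΣA = 37221.64 mm²
ΣAx̄ = (42000.00)(150.00) + (-4778.36)(85.00) = 5893839.19 mm³
ΣAȳ = (42000.00)(70.00) + (-4778.36)(57.00) = 2667633.34 mm³
x̄ = 5893839.19 / 37221.64 = 158.34 mm
ȳ = 2667633.34 / 37221.64 = 71.67 mm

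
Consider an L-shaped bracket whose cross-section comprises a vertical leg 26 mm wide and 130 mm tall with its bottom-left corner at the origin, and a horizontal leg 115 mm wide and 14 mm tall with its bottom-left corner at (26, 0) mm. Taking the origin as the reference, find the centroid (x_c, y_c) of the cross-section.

vertical leg: A = 26 × 130 = 3380.00, centroid at (13.00, 65.00).
horizontal leg: A = 115 × 14 = 1610.00, centroid at (83.50, 7.00).
ΣA = 4990.00 mm²
ΣAx_c = (3380.00)(13.00) + (1610.00)(83.50) = 178375.00 mm³
ΣAy_c = (3380.00)(65.00) + (1610.00)(7.00) = 230970.00 mm³
x_c = 178375.00 / 4990.00 = 35.75 mm
y_c = 230970.00 / 4990.00 = 46.29 mm

x_c = 35.75 mm, y_c = 46.29 mm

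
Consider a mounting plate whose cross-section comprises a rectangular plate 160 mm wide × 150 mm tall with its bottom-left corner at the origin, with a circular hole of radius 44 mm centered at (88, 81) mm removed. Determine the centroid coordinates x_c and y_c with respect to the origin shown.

Part | A | x̄ᵢ | ȳᵢ | A·x̄ᵢ | A·ȳᵢ
plate | 24000.00 | 80.00 | 75.00 | 1920000.00 | 1800000.00
hole | -6082.12 | 88.00 | 81.00 | -535226.86 | -492651.99
Σ | 17917.88 |  |  | 1384773.14 | 1307348.01
x_c = 1384773.14 / 17917.88 = 77.28 mm
y_c = 1307348.01 / 17917.88 = 72.96 mm

x_c = 77.28 mm, y_c = 72.96 mm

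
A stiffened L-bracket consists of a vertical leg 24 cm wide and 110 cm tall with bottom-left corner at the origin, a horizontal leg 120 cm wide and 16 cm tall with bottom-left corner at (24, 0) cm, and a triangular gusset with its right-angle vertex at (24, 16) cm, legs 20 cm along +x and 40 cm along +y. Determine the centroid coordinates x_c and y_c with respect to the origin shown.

vertical leg: A = 24 × 110 = 2640.00, centroid at (12.00, 55.00).
horizontal leg: A = 120 × 16 = 1920.00, centroid at (84.00, 8.00).
gusset: A = ½·20·40 = 400.00, centroid at (30.67, 29.33).
ΣA = 4960.00 cm²
ΣAx_c = (2640.00)(12.00) + (1920.00)(84.00) + (400.00)(30.67) = 205226.67 cm³
ΣAy_c = (2640.00)(55.00) + (1920.00)(8.00) + (400.00)(29.33) = 172293.33 cm³
x_c = 205226.67 / 4960.00 = 41.38 cm
y_c = 172293.33 / 4960.00 = 34.74 cm

x_c = 41.38 cm, y_c = 34.74 cm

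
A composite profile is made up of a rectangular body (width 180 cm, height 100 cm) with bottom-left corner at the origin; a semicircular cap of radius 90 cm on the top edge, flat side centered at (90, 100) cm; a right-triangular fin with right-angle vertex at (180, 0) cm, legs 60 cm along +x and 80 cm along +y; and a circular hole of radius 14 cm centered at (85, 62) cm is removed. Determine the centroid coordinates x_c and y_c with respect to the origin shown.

x_c = 98.22 cm, y_c = 82.57 cm

Part | A | x̄ᵢ | ȳᵢ | A·x̄ᵢ | A·ȳᵢ
rectangular body | 18000.00 | 90.00 | 50.00 | 1620000.00 | 900000.00
semicircular top | 12723.45 | 90.00 | 138.20 | 1145110.52 | 1758345.02
triangular fin | 2400.00 | 200.00 | 26.67 | 480000.00 | 64000.00
hole | -615.75 | 85.00 | 62.00 | -52338.93 | -38176.63
Σ | 32507.70 |  |  | 3192771.59 | 2684168.39
x_c = 3192771.59 / 32507.70 = 98.22 cm
y_c = 2684168.39 / 32507.70 = 82.57 cm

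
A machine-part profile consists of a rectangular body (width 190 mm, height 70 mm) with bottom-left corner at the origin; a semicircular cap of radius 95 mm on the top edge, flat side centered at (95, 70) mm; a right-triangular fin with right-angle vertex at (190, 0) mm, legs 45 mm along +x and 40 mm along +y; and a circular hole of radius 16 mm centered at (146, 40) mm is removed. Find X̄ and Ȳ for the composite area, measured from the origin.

rectangular body: A = 190 × 70 = 13300.00, centroid at (95.00, 35.00).
semicircular top: A = ½π·95² = 14176.44, centroid at (95.00, 110.32).
triangular fin: A = ½·45·40 = 900.00, centroid at (205.00, 13.33).
hole: A = −π·16² = -804.25, centroid at (146.00, 40.00).
ΣA = 27572.19 mm²
ΣAX̄ = (13300.00)(95.00) + (14176.44)(95.00) + (900.00)(205.00) + (-804.25)(146.00) = 2677341.33 mm³
ΣAȲ = (13300.00)(35.00) + (14176.44)(110.32) + (900.00)(13.33) + (-804.25)(40.00) = 2009264.00 mm³
X̄ = 2677341.33 / 27572.19 = 97.10 mm
Ȳ = 2009264.00 / 27572.19 = 72.87 mm

X̄ = 97.10 mm, Ȳ = 72.87 mm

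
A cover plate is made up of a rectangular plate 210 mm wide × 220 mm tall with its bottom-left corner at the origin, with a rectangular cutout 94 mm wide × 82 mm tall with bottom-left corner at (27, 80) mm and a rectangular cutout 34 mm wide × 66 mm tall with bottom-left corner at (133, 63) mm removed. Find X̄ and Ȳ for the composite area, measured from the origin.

plate: A = 210 × 220 = 46200.00, centroid at (105.00, 110.00).
hole 1: A = −(94 × 82) = -7708.00, centroid at (74.00, 121.00).
hole 2: A = −(34 × 66) = -2244.00, centroid at (150.00, 96.00).
ΣA = 36248.00 mm²
ΣAX̄ = (46200.00)(105.00) + (-7708.00)(74.00) + (-2244.00)(150.00) = 3944008.00 mm³
ΣAȲ = (46200.00)(110.00) + (-7708.00)(121.00) + (-2244.00)(96.00) = 3933908.00 mm³
X̄ = 3944008.00 / 36248.00 = 108.81 mm
Ȳ = 3933908.00 / 36248.00 = 108.53 mm

X̄ = 108.81 mm, Ȳ = 108.53 mm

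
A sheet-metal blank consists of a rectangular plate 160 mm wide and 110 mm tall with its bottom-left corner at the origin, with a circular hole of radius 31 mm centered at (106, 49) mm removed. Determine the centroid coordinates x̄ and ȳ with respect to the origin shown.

Part | A | x̄ᵢ | ȳᵢ | A·x̄ᵢ | A·ȳᵢ
plate | 17600.00 | 80.00 | 55.00 | 1408000.00 | 968000.00
hole | -3019.07 | 106.00 | 49.00 | -320021.48 | -147934.46
Σ | 14580.93 |  |  | 1087978.52 | 820065.54
x̄ = 1087978.52 / 14580.93 = 74.62 mm
ȳ = 820065.54 / 14580.93 = 56.24 mm

x̄ = 74.62 mm, ȳ = 56.24 mm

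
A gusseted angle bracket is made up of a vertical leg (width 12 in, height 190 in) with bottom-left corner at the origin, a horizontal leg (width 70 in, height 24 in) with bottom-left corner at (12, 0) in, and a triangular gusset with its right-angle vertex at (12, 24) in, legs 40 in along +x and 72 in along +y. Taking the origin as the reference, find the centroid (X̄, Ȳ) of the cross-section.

X̄ = 23.91 in, Ȳ = 56.64 in

vertical leg: A = 12 × 190 = 2280.00, centroid at (6.00, 95.00).
horizontal leg: A = 70 × 24 = 1680.00, centroid at (47.00, 12.00).
gusset: A = ½·40·72 = 1440.00, centroid at (25.33, 48.00).
ΣA = 5400.00 in², ΣAX̄ = 129120.00 in³, ΣAȲ = 305880.00 in³.
X̄ = 129120.00/5400.00 = 23.91 in; Ȳ = 305880.00/5400.00 = 56.64 in.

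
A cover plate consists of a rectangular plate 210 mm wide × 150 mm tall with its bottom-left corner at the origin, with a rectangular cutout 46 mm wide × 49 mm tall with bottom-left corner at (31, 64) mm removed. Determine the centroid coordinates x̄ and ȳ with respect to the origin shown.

plate: A = 210 × 150 = 31500.00, centroid at (105.00, 75.00).
hole: A = −(46 × 49) = -2254.00, centroid at (54.00, 88.50).
ΣA = 29246.00 mm², ΣAx̄ = 3185784.00 mm³, ΣAȳ = 2163021.00 mm³.
x̄ = 3185784.00/29246.00 = 108.93 mm; ȳ = 2163021.00/29246.00 = 73.96 mm.

x̄ = 108.93 mm, ȳ = 73.96 mm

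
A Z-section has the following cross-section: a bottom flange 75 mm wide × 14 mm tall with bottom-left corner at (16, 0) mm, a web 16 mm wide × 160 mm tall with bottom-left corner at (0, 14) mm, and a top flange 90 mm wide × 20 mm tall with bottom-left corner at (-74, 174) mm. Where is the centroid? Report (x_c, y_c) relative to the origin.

Part | A | x̄ᵢ | ȳᵢ | A·x̄ᵢ | A·ȳᵢ
bottom flange | 1050.00 | 53.50 | 7.00 | 56175.00 | 7350.00
web | 2560.00 | 8.00 | 94.00 | 20480.00 | 240640.00
top flange | 1800.00 | -29.00 | 184.00 | -52200.00 | 331200.00
Σ | 5410.00 |  |  | 24455.00 | 579190.00
x_c = 24455.00 / 5410.00 = 4.52 mm
y_c = 579190.00 / 5410.00 = 107.06 mm

x_c = 4.52 mm, y_c = 107.06 mm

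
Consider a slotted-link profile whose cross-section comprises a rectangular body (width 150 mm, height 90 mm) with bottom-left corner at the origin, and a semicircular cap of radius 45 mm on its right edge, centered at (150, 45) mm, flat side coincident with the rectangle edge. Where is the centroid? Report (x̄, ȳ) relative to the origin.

rectangular body: A = 150 × 90 = 13500.00, centroid at (75.00, 45.00).
semicircular end: A = ½π·45² = 3180.86, centroid at (169.10, 45.00).
ΣA = 16680.86 mm²
ΣAx̄ = (13500.00)(75.00) + (3180.86)(169.10) = 1550379.38 mm³
ΣAȳ = (13500.00)(45.00) + (3180.86)(45.00) = 750638.82 mm³
x̄ = 1550379.38 / 16680.86 = 92.94 mm
ȳ = 750638.82 / 16680.86 = 45.00 mm

x̄ = 92.94 mm, ȳ = 45.00 mm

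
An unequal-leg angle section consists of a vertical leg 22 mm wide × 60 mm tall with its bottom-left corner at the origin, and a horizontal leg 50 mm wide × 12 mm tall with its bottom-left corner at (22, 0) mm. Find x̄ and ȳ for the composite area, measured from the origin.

vertical leg: A = 22 × 60 = 1320.00, centroid at (11.00, 30.00).
horizontal leg: A = 50 × 12 = 600.00, centroid at (47.00, 6.00).
ΣA = 1920.00 mm²
ΣAx̄ = (1320.00)(11.00) + (600.00)(47.00) = 42720.00 mm³
ΣAȳ = (1320.00)(30.00) + (600.00)(6.00) = 43200.00 mm³
x̄ = 42720.00 / 1920.00 = 22.25 mm
ȳ = 43200.00 / 1920.00 = 22.50 mm

x̄ = 22.25 mm, ȳ = 22.50 mm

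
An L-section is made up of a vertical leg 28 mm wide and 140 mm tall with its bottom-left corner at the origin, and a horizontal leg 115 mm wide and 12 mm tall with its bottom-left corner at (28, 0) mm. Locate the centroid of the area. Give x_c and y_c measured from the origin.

x_c = 32.62 mm, y_c = 53.34 mm

Part | A | x̄ᵢ | ȳᵢ | A·x̄ᵢ | A·ȳᵢ
vertical leg | 3920.00 | 14.00 | 70.00 | 54880.00 | 274400.00
horizontal leg | 1380.00 | 85.50 | 6.00 | 117990.00 | 8280.00
Σ | 5300.00 |  |  | 172870.00 | 282680.00
x_c = 172870.00 / 5300.00 = 32.62 mm
y_c = 282680.00 / 5300.00 = 53.34 mm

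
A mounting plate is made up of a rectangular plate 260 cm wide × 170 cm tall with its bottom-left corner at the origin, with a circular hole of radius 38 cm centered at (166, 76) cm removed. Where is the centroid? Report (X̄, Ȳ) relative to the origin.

X̄ = 125.88 cm, Ȳ = 86.03 cm

plate: A = 260 × 170 = 44200.00, centroid at (130.00, 85.00).
hole: A = −π·38² = -4536.46, centroid at (166.00, 76.00).
ΣA = 39663.54 cm²
ΣAX̄ = (44200.00)(130.00) + (-4536.46)(166.00) = 4992947.67 cm³
ΣAȲ = (44200.00)(85.00) + (-4536.46)(76.00) = 3412229.06 cm³
X̄ = 4992947.67 / 39663.54 = 125.88 cm
Ȳ = 3412229.06 / 39663.54 = 86.03 cm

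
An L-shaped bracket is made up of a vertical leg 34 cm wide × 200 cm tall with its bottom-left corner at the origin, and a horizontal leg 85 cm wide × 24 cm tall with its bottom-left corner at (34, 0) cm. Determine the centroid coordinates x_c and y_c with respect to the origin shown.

x_c = 30.73 cm, y_c = 79.69 cm

Part | A | x̄ᵢ | ȳᵢ | A·x̄ᵢ | A·ȳᵢ
vertical leg | 6800.00 | 17.00 | 100.00 | 115600.00 | 680000.00
horizontal leg | 2040.00 | 76.50 | 12.00 | 156060.00 | 24480.00
Σ | 8840.00 |  |  | 271660.00 | 704480.00
x_c = 271660.00 / 8840.00 = 30.73 cm
y_c = 704480.00 / 8840.00 = 79.69 cm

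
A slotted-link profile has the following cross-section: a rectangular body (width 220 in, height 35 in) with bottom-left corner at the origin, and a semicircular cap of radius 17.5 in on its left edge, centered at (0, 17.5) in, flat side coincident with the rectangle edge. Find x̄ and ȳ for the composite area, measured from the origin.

x̄ = 103.10 in, ȳ = 17.50 in

Part | A | x̄ᵢ | ȳᵢ | A·x̄ᵢ | A·ȳᵢ
rectangular body | 7700.00 | 110.00 | 17.50 | 847000.00 | 134750.00
semicircular end | 481.06 | -7.43 | 17.50 | -3572.92 | 8418.49
Σ | 8181.06 |  |  | 843427.08 | 143168.49
x̄ = 843427.08 / 8181.06 = 103.10 in
ȳ = 143168.49 / 8181.06 = 17.50 in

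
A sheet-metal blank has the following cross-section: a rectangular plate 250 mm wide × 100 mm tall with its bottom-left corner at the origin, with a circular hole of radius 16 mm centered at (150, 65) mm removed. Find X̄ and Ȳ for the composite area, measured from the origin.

X̄ = 124.17 mm, Ȳ = 49.50 mm

plate: A = 250 × 100 = 25000.00, centroid at (125.00, 50.00).
hole: A = −π·16² = -804.25, centroid at (150.00, 65.00).
ΣA = 24195.75 mm²
ΣAX̄ = (25000.00)(125.00) + (-804.25)(150.00) = 3004362.84 mm³
ΣAȲ = (25000.00)(50.00) + (-804.25)(65.00) = 1197723.90 mm³
X̄ = 3004362.84 / 24195.75 = 124.17 mm
Ȳ = 1197723.90 / 24195.75 = 49.50 mm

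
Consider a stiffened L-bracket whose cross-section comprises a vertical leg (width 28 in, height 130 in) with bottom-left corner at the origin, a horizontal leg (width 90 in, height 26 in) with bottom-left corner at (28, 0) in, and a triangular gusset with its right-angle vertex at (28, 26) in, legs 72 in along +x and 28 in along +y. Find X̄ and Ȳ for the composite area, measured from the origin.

X̄ = 39.24 in, Ȳ = 43.31 in

vertical leg: A = 28 × 130 = 3640.00, centroid at (14.00, 65.00).
horizontal leg: A = 90 × 26 = 2340.00, centroid at (73.00, 13.00).
gusset: A = ½·72·28 = 1008.00, centroid at (52.00, 35.33).
ΣA = 6988.00 in²
ΣAX̄ = (3640.00)(14.00) + (2340.00)(73.00) + (1008.00)(52.00) = 274196.00 in³
ΣAȲ = (3640.00)(65.00) + (2340.00)(13.00) + (1008.00)(35.33) = 302636.00 in³
X̄ = 274196.00 / 6988.00 = 39.24 in
Ȳ = 302636.00 / 6988.00 = 43.31 in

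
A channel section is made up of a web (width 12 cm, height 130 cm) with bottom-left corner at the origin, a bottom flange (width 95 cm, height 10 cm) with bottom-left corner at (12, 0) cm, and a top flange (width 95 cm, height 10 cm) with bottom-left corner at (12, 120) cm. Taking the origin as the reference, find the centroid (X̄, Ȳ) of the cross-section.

web: A = 12 × 130 = 1560.00, centroid at (6.00, 65.00).
bottom flange: A = 95 × 10 = 950.00, centroid at (59.50, 5.00).
top flange: A = 95 × 10 = 950.00, centroid at (59.50, 125.00).
ΣA = 3460.00 cm²
ΣAX̄ = (1560.00)(6.00) + (950.00)(59.50) + (950.00)(59.50) = 122410.00 cm³
ΣAȲ = (1560.00)(65.00) + (950.00)(5.00) + (950.00)(125.00) = 224900.00 cm³
X̄ = 122410.00 / 3460.00 = 35.38 cm
Ȳ = 224900.00 / 3460.00 = 65.00 cm

X̄ = 35.38 cm, Ȳ = 65.00 cm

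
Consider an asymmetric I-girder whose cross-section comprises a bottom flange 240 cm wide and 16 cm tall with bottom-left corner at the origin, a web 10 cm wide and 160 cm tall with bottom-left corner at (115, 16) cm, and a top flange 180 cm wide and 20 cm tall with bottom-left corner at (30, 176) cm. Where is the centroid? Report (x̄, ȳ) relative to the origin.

x̄ = 120.00 cm, ȳ = 94.46 cm

bottom flange: A = 240 × 16 = 3840.00, centroid at (120.00, 8.00).
web: A = 10 × 160 = 1600.00, centroid at (120.00, 96.00).
top flange: A = 180 × 20 = 3600.00, centroid at (120.00, 186.00).
ΣA = 9040.00 cm², ΣAx̄ = 1084800.00 cm³, ΣAȳ = 853920.00 cm³.
x̄ = 1084800.00/9040.00 = 120.00 cm; ȳ = 853920.00/9040.00 = 94.46 cm.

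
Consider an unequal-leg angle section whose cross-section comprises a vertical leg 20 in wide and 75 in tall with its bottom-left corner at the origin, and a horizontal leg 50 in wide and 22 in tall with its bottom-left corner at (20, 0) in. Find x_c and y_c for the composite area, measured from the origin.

x_c = 24.81 in, y_c = 26.29 in

vertical leg: A = 20 × 75 = 1500.00, centroid at (10.00, 37.50).
horizontal leg: A = 50 × 22 = 1100.00, centroid at (45.00, 11.00).
ΣA = 2600.00 in², ΣAx_c = 64500.00 in³, ΣAy_c = 68350.00 in³.
x_c = 64500.00/2600.00 = 24.81 in; y_c = 68350.00/2600.00 = 26.29 in.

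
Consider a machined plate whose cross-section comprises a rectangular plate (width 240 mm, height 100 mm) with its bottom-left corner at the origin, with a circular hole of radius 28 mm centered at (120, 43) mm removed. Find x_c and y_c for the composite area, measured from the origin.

x_c = 120.00 mm, y_c = 50.80 mm

Part | A | x̄ᵢ | ȳᵢ | A·x̄ᵢ | A·ȳᵢ
plate | 24000.00 | 120.00 | 50.00 | 2880000.00 | 1200000.00
hole | -2463.01 | 120.00 | 43.00 | -295561.04 | -105909.37
Σ | 21536.99 |  |  | 2584438.96 | 1094090.63
x_c = 2584438.96 / 21536.99 = 120.00 mm
y_c = 1094090.63 / 21536.99 = 50.80 mm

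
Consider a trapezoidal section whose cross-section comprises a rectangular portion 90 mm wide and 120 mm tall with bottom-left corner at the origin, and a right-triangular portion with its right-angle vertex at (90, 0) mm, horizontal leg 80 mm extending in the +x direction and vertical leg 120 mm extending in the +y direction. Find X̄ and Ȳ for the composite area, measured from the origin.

X̄ = 67.05 mm, Ȳ = 53.85 mm

rectangular portion: A = 90 × 120 = 10800.00, centroid at (45.00, 60.00).
triangular portion: A = ½·80·120 = 4800.00, centroid at (116.67, 40.00).
ΣA = 15600.00 mm², ΣAX̄ = 1046000.00 mm³, ΣAȲ = 840000.00 mm³.
X̄ = 1046000.00/15600.00 = 67.05 mm; Ȳ = 840000.00/15600.00 = 53.85 mm.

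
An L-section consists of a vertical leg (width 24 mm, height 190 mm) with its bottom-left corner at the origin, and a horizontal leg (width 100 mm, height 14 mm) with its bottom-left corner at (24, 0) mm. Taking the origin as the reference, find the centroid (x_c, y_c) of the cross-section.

vertical leg: A = 24 × 190 = 4560.00, centroid at (12.00, 95.00).
horizontal leg: A = 100 × 14 = 1400.00, centroid at (74.00, 7.00).
ΣA = 5960.00 mm², ΣAx_c = 158320.00 mm³, ΣAy_c = 443000.00 mm³.
x_c = 158320.00/5960.00 = 26.56 mm; y_c = 443000.00/5960.00 = 74.33 mm.

x_c = 26.56 mm, y_c = 74.33 mm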